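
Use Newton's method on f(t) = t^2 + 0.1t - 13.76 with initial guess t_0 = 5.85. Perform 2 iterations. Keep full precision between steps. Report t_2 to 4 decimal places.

3.6799

Newton update: t ← t − f(t)/f'(t).
f'(t) = 2t + 0.1
t_0 = 5.850000: f = 21.047500, f' = 11.800000 → t_1 = 5.850000 - (21.047500)/(11.800000) = 4.066314
t_1 = 4.066314: f = 3.181537, f' = 8.232627 → t_2 = 4.066314 - (3.181537)/(8.232627) = 3.679859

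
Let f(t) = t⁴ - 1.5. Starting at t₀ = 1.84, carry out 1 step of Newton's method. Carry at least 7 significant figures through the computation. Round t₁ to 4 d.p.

1.4402

f'(t) = 4t³
t_0 = 1.840000: f = 9.962287, f' = 24.918016 → t_1 = 1.840000 - (9.962287)/(24.918016) = 1.440197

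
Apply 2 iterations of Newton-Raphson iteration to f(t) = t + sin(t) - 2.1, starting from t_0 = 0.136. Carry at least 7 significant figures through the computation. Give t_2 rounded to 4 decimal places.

1.1722

f'(t) = 1 + cos(t)
t_0 = 0.136000: f = -1.828419, f' = 1.990766 → t_1 = 0.136000 - (-1.828419)/(1.990766) = 1.054450
t_1 = 1.054450: f = -0.175921, f' = 1.493706 → t_2 = 1.054450 - (-0.175921)/(1.493706) = 1.172225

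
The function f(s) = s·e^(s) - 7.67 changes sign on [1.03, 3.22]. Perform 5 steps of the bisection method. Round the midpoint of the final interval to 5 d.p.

1.61172

f(1.030000) = -4.784902, f(3.220000) = 72.920547 (opposite signs)
step 1: m = 2.125000, f(m) = 10.122407 > 0 → root in [1.030000, 2.125000]
step 2: m = 1.577500, f(m) = -0.030430 < 0 → root in [1.577500, 2.125000]
step 3: m = 1.851250, f(m) = 4.118342 > 0 → root in [1.577500, 1.851250]
step 4: m = 1.714375, f(m) = 1.850274 > 0 → root in [1.577500, 1.714375]
step 5: m = 1.645938, f(m) = 0.865617 > 0 → root in [1.577500, 1.645938]
Midpoint of [1.577500, 1.645938] = 1.611719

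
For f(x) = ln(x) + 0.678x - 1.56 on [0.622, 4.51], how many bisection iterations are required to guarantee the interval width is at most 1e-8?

Initial width b − a = 4.51 − 0.622 = 3.888000.
After n steps the width is (b−a)/2^n; need (b−a)/2^n ≤ 1e-8.
So n ≥ log₂(3.888000/1e-8) = log₂(388800000.0000) ≈ 28.5345.
Hence n = 29.

29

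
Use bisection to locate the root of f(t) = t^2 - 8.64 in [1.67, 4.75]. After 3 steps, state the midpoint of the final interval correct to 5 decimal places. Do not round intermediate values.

3.01750

f(1.670000) = -5.851100, f(4.750000) = 13.922500 (opposite signs)
step 1: m = 3.210000, f(m) = 1.664100 > 0 → root in [1.670000, 3.210000]
step 2: m = 2.440000, f(m) = -2.686400 < 0 → root in [2.440000, 3.210000]
step 3: m = 2.825000, f(m) = -0.659375 < 0 → root in [2.825000, 3.210000]
Midpoint of [2.825000, 3.210000] = 3.017500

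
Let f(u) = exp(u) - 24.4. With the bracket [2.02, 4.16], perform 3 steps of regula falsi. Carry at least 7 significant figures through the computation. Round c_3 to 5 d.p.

False-position update: c = (a·f(b) − b·f(a))/(f(b) − f(a)); replace the endpoint whose sign matches f(c).
f(2.020000) = -16.861675, f(4.160000) = 39.671523
step 1: c = 2.658280, f(c) = -10.128286 < 0 → new bracket [2.658280, 4.160000]
step 2: c = 2.963699, f(c) = -5.030503 < 0 → new bracket [2.963699, 4.160000]
step 3: c = 3.098324, f(c) = -2.239219 < 0 → new bracket [3.098324, 4.160000]

3.09832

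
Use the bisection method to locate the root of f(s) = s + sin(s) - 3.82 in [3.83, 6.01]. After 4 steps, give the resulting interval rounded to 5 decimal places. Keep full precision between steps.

[4.78375, 4.92000]

f(3.830000) = -0.625308, f(6.010000) = 1.920200 (opposite signs)
step 1: m = 4.920000, f(m) = 0.121474 > 0 → root in [3.830000, 4.920000]
step 2: m = 4.375000, f(m) = -0.388622 < 0 → root in [4.375000, 4.920000]
step 3: m = 4.647500, f(m) = -0.170395 < 0 → root in [4.647500, 4.920000]
step 4: m = 4.783750, f(m) = -0.033705 < 0 → root in [4.783750, 4.920000]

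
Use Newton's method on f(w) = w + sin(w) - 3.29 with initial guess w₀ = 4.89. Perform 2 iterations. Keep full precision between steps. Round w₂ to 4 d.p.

f'(w) = 1 + cos(w)
w_0 = 4.890000: f = 0.615731, f' = 1.176679 → w_1 = 4.890000 - (0.615731)/(1.176679) = 4.366721
w_1 = 4.366721: f = 0.135872, f' = 0.661175 → w_2 = 4.366721 - (0.135872)/(0.661175) = 4.161221

4.1612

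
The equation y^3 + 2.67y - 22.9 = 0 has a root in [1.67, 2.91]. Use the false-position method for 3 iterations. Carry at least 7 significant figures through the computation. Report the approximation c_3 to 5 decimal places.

2.52583

False-position update: c = (a·f(b) − b·f(a))/(f(b) − f(a)); replace the endpoint whose sign matches f(c).
f(1.670000) = -13.783637, f(2.910000) = 9.511871
step 1: c = 2.403691, f(c) = -2.594262 < 0 → new bracket [2.403691, 2.910000]
step 2: c = 2.512190, f(c) = -0.337779 < 0 → new bracket [2.512190, 2.910000]
step 3: c = 2.525832, f(c) = -0.041655 < 0 → new bracket [2.525832, 2.910000]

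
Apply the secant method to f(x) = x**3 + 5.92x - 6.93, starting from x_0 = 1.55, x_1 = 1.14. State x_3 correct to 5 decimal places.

f(x_0) = 5.969875, f(x_1) = 1.300344
x_2 = 1.140000 - (1.300344)·(1.140000 - 1.550000)/(1.300344 - (5.969875)) = 1.025826; f(x_2) = 0.222382
x_3 = 1.025826 - (0.222382)·(1.025826 - 1.140000)/(0.222382 - (1.300344)) = 1.002272; f(x_3) = 0.010278

1.00227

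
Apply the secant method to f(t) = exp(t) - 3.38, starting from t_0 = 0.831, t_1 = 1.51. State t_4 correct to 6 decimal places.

1.218105

Secant update: t_(k+1) = t_k − f(t_k)·(t_k − t_(k-1))/(f(t_k) − f(t_(k-1))).
f(t_0) = -1.084387, f(t_1) = 1.146731
t_2 = 1.510000 - (1.146731)·(1.510000 - 0.831000)/(1.146731 - (-1.084387)) = 1.161013; f(t_2) = -0.186833
t_3 = 1.161013 - (-0.186833)·(1.161013 - 1.510000)/(-0.186833 - (1.146731)) = 1.209906; f(t_3) = -0.026829
t_4 = 1.209906 - (-0.026829)·(1.209906 - 1.161013)/(-0.026829 - (-0.186833)) = 1.218105; f(t_4) = 0.000774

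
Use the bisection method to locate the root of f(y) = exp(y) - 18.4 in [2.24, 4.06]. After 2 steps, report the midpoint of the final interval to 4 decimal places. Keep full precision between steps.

f(2.240000) = -9.006669, f(4.060000) = 39.574311 (opposite signs)
step 1: m = 3.150000, f(m) = 4.936065 > 0 → root in [2.240000, 3.150000]
step 2: m = 2.695000, f(m) = -3.594481 < 0 → root in [2.695000, 3.150000]
Midpoint of [2.695000, 3.150000] = 2.922500

2.9225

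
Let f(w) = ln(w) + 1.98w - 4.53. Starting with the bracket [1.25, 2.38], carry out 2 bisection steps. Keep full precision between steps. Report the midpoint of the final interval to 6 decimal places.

f(1.250000) = -1.831856, f(2.380000) = 1.049500 (opposite signs)
step 1: m = 1.815000, f(m) = -0.340215 < 0 → root in [1.815000, 2.380000]
step 2: m = 2.097500, f(m) = 0.363796 > 0 → root in [1.815000, 2.097500]
Midpoint of [1.815000, 2.097500] = 1.956250

1.956250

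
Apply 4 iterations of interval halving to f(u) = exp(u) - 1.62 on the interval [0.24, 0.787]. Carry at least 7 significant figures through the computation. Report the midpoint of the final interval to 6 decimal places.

f(0.240000) = -0.348751, f(0.787000) = 0.576796 (opposite signs)
step 1: m = 0.513500, f(m) = 0.051130 > 0 → root in [0.240000, 0.513500]
step 2: m = 0.376750, f(m) = -0.162460 < 0 → root in [0.376750, 0.513500]
step 3: m = 0.445125, f(m) = -0.059315 < 0 → root in [0.445125, 0.513500]
step 4: m = 0.479313, f(m) = -0.005036 < 0 → root in [0.479313, 0.513500]
Midpoint of [0.479313, 0.513500] = 0.496406

0.496406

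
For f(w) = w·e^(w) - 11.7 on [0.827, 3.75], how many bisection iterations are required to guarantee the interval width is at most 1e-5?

Initial width b − a = 3.75 − 0.827 = 2.923000.
After n steps the width is (b−a)/2^n; need (b−a)/2^n ≤ 1e-5.
So n ≥ log₂(2.923000/1e-5) = log₂(292300.0000) ≈ 18.1571.
Hence n = 19.

19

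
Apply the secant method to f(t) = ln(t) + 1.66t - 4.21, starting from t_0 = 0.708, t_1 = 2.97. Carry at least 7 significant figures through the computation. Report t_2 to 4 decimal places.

Secant update: t_(k+1) = t_k − f(t_k)·(t_k − t_(k-1))/(f(t_k) − f(t_(k-1))).
f(t_0) = -3.380031, f(t_1) = 1.808762
t_2 = 2.970000 - (1.808762)·(2.970000 - 0.708000)/(1.808762 - (-3.380031)) = 2.181489; f(t_2) = 0.191280

2.1815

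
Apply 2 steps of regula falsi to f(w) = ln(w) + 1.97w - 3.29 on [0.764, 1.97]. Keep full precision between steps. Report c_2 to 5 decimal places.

1.47638

f(0.764000) = -2.054107, f(1.970000) = 1.268934
step 1: c = 1.509478, f(c) = 0.095435 > 0 → new bracket [0.764000, 1.509478]
step 2: c = 1.476380, f(c) = 0.008062 > 0 → new bracket [0.764000, 1.476380]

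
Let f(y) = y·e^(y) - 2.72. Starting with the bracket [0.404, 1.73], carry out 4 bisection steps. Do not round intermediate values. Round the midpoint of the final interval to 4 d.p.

1.0256

f(0.404000) = -2.114887, f(1.730000) = 7.038331 (opposite signs)
step 1: m = 1.067000, f(m) = 0.381392 > 0 → root in [0.404000, 1.067000]
step 2: m = 0.735500, f(m) = -1.185361 < 0 → root in [0.735500, 1.067000]
step 3: m = 0.901250, f(m) = -0.500510 < 0 → root in [0.901250, 1.067000]
step 4: m = 0.984125, f(m) = -0.087003 < 0 → root in [0.984125, 1.067000]
Midpoint of [0.984125, 1.067000] = 1.025562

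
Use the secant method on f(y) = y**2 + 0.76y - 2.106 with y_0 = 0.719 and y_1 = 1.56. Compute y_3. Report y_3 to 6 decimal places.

Secant update: y_(k+1) = y_k − f(y_k)·(y_k − y_(k-1))/(f(y_k) − f(y_(k-1))).
f(y_0) = -1.042599, f(y_1) = 1.513200
y_2 = 1.560000 - (1.513200)·(1.560000 - 0.719000)/(1.513200 - (-1.042599)) = 1.062073; f(y_2) = -0.170825
y_3 = 1.062073 - (-0.170825)·(1.062073 - 1.560000)/(-0.170825 - (1.513200)) = 1.112582; f(y_3) = -0.022599

1.112582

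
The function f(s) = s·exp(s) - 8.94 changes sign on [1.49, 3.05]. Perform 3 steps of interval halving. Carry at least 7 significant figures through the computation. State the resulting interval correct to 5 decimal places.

[1.49000, 1.68500]

f(1.490000) = -2.328728, f(3.050000) = 55.461800 (opposite signs)
step 1: m = 2.270000, f(m) = 13.032240 > 0 → root in [1.490000, 2.270000]
step 2: m = 1.880000, f(m) = 3.380589 > 0 → root in [1.490000, 1.880000]
step 3: m = 1.685000, f(m) = 0.146280 > 0 → root in [1.490000, 1.685000]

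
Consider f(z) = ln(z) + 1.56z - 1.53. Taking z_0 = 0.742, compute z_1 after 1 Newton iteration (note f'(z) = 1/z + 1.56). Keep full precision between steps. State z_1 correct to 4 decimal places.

0.9727

Newton update: z ← z − f(z)/f'(z).
z_0 = 0.742000: f = -0.670886, f' = 2.907709 → z_1 = 0.742000 - (-0.670886)/(2.907709) = 0.972727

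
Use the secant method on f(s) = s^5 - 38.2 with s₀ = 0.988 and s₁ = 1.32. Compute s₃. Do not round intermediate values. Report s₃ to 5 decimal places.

1.35966

f(s_0) = -37.258577, f(s_1) = -34.192536
s_2 = 1.320000 - (-34.192536)·(1.320000 - 0.988000)/(-34.192536 - (-37.258577)) = 5.022469; f(s_2) = 3157.648045
s_3 = 5.022469 - (3157.648045)·(5.022469 - 1.320000)/(3157.648045 - (-34.192536)) = 1.359663; f(s_3) = -33.553180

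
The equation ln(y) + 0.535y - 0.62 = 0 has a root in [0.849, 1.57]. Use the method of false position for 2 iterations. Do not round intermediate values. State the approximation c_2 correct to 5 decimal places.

False-position update: c = (a·f(b) − b·f(a))/(f(b) − f(a)); replace the endpoint whose sign matches f(c).
f(0.849000) = -0.329481, f(1.570000) = 0.671026
step 1: c = 1.086436, f(c) = 0.044145 > 0 → new bracket [0.849000, 1.086436]
step 2: c = 1.058382, f(c) = 0.002975 > 0 → new bracket [0.849000, 1.058382]

1.05838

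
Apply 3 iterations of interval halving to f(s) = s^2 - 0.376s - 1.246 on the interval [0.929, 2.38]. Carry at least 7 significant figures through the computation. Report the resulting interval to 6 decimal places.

[1.291750, 1.473125]

f(0.929000) = -0.732263, f(2.380000) = 3.523520 (opposite signs)
step 1: m = 1.654500, f(m) = 0.869278 > 0 → root in [0.929000, 1.654500]
step 2: m = 1.291750, f(m) = -0.063080 < 0 → root in [1.291750, 1.654500]
step 3: m = 1.473125, f(m) = 0.370202 > 0 → root in [1.291750, 1.473125]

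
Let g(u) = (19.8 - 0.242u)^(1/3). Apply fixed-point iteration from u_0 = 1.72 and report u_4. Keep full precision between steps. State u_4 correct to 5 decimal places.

2.67552

u_1 = g(1.720000) = 2.686247
u_2 = g(2.686247) = 2.675402
u_3 = g(2.675402) = 2.675524
u_4 = g(2.675524) = 2.675523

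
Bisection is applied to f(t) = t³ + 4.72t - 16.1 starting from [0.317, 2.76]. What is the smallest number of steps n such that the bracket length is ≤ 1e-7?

Initial width b − a = 2.76 − 0.317 = 2.443000.
After n steps the width is (b−a)/2^n; need (b−a)/2^n ≤ 1e-7.
So n ≥ log₂(2.443000/1e-7) = log₂(24430000.0000) ≈ 24.5422.
Hence n = 25.

25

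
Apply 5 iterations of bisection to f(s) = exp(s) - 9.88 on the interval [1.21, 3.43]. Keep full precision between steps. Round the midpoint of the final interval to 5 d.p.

f(1.210000) = -6.526515, f(3.430000) = 20.996643 (opposite signs)
step 1: m = 2.320000, f(m) = 0.295674 > 0 → root in [1.210000, 2.320000]
step 2: m = 1.765000, f(m) = -4.038428 < 0 → root in [1.765000, 2.320000]
step 3: m = 2.042500, f(m) = -2.170140 < 0 → root in [2.042500, 2.320000]
step 4: m = 2.181250, f(m) = -1.022629 < 0 → root in [2.181250, 2.320000]
step 5: m = 2.250625, f(m) = -0.386332 < 0 → root in [2.250625, 2.320000]
Midpoint of [2.250625, 2.320000] = 2.285313

2.28531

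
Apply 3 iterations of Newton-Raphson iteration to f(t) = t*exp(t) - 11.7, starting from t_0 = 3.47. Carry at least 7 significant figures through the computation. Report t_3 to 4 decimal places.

1.9304

f'(t) = (t+1)*exp(t)
t_0 = 3.470000: f = 99.814496, f' = 143.651239 → t_1 = 3.470000 - (99.814496)/(143.651239) = 2.775161
t_1 = 2.775161: f = 32.816933, f' = 60.558141 → t_2 = 2.775161 - (32.816933)/(60.558141) = 2.233253
t_2 = 2.233253: f = 9.136626, f' = 30.166795 → t_3 = 2.233253 - (9.136626)/(30.166795) = 1.930383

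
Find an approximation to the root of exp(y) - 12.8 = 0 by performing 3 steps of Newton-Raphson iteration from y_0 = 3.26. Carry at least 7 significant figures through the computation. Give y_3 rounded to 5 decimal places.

f'(y) = exp(y)
y_0 = 3.260000: f = 13.249537, f' = 26.049537 → y_1 = 3.260000 - (13.249537)/(26.049537) = 2.751371
y_1 = 2.751371: f = 2.864100, f' = 15.664100 → y_2 = 2.751371 - (2.864100)/(15.664100) = 2.568527
y_2 = 2.568527: f = 0.246588, f' = 13.046588 → y_3 = 2.568527 - (0.246588)/(13.046588) = 2.549626

2.54963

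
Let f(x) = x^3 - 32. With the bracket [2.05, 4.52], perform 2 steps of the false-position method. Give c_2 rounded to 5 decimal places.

f(2.050000) = -23.384875, f(4.520000) = 60.345408
step 1: c = 2.739842, f(c) = -11.432741 < 0 → new bracket [2.739842, 4.520000]
step 2: c = 3.023383, f(c) = -4.363718 < 0 → new bracket [3.023383, 4.520000]

3.02338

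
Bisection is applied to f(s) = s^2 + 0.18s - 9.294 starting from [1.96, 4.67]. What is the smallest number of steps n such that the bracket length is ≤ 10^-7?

25

Initial width b − a = 4.67 − 1.96 = 2.710000.
After n steps the width is (b−a)/2^n; need (b−a)/2^n ≤ 10^-7.
So n ≥ log₂(2.710000/10^-7) = log₂(27100000.0000) ≈ 24.6918.
Hence n = 25.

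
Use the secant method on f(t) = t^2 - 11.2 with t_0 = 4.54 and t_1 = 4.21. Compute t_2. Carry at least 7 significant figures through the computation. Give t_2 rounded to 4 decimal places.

3.4644

f(t_0) = 9.411600, f(t_1) = 6.524100
t_2 = 4.210000 - (6.524100)·(4.210000 - 4.540000)/(6.524100 - (9.411600)) = 3.464389; f(t_2) = 0.801988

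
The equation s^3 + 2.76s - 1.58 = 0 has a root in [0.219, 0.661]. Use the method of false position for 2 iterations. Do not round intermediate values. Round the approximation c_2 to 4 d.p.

0.5201

False-position update: c = (a·f(b) − b·f(a))/(f(b) − f(a)); replace the endpoint whose sign matches f(c).
f(0.219000) = -0.965057, f(0.661000) = 0.533165
step 1: c = 0.503708, f(c) = -0.061966 < 0 → new bracket [0.503708, 0.661000]
step 2: c = 0.520085, f(c) = -0.003888 < 0 → new bracket [0.520085, 0.661000]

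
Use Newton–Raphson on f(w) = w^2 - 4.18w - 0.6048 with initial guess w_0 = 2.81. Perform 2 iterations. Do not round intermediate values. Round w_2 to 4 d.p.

4.6487

Newton update: w ← w − f(w)/f'(w).
f'(w) = 2w - 4.18
w_0 = 2.810000: f = -4.454500, f' = 1.440000 → w_1 = 2.810000 - (-4.454500)/(1.440000) = 5.903403
w_1 = 5.903403: f = 9.569141, f' = 7.626806 → w_2 = 5.903403 - (9.569141)/(7.626806) = 4.648731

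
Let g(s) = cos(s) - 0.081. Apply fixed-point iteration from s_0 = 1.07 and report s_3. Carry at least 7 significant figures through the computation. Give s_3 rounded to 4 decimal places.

0.5862

s_1 = g(1.070000) = 0.399124
s_2 = g(0.399124) = 0.840402
s_3 = g(0.840402) = 0.586164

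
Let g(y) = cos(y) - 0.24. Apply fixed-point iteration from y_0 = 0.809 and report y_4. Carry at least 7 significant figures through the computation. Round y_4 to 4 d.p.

0.6126

y_1 = g(0.809000) = 0.450222
y_2 = g(0.450222) = 0.660350
y_3 = g(0.660350) = 0.549777
y_4 = g(0.549777) = 0.612641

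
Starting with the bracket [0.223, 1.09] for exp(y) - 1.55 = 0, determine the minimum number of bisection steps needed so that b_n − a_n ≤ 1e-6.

Initial width b − a = 1.09 − 0.223 = 0.867000.
After n steps the width is (b−a)/2^n; need (b−a)/2^n ≤ 1e-6.
So n ≥ log₂(0.867000/1e-6) = log₂(867000.0000) ≈ 19.7257.
Hence n = 20.

20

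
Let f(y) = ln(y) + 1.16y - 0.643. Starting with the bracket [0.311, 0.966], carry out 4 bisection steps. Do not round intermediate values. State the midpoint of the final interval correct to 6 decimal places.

f(0.311000) = -1.450202, f(0.966000) = 0.442969 (opposite signs)
step 1: m = 0.638500, f(m) = -0.350974 < 0 → root in [0.638500, 0.966000]
step 2: m = 0.802250, f(m) = 0.067275 > 0 → root in [0.638500, 0.802250]
step 3: m = 0.720375, f(m) = -0.135348 < 0 → root in [0.720375, 0.802250]
step 4: m = 0.761312, f(m) = -0.032589 < 0 → root in [0.761312, 0.802250]
Midpoint of [0.761312, 0.802250] = 0.781781

0.781781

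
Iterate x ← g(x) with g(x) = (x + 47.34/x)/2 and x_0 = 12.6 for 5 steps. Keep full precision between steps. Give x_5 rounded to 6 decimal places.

x_1 = g(12.600000) = 8.178571
x_2 = g(8.178571) = 6.983434
x_3 = g(6.983434) = 6.881167
x_4 = g(6.881167) = 6.880407
x_5 = g(6.880407) = 6.880407

6.880407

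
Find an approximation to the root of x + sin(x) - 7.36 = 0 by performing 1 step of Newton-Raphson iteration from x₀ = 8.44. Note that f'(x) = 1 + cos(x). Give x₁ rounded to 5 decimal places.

4.15956

Newton update: x ← x − f(x)/f'(x).
x_0 = 8.440000: f = 1.913149, f' = 0.446952 → x_1 = 8.440000 - (1.913149)/(0.446952) = 4.159563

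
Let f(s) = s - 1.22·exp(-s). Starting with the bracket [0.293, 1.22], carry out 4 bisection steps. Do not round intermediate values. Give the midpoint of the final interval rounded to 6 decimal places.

f(0.293000) = -0.617147, f(1.220000) = 0.859819 (opposite signs)
step 1: m = 0.756500, f(m) = 0.183947 > 0 → root in [0.293000, 0.756500]
step 2: m = 0.524750, f(m) = -0.197128 < 0 → root in [0.524750, 0.756500]
step 3: m = 0.640625, f(m) = -0.002270 < 0 → root in [0.640625, 0.756500]
step 4: m = 0.698562, f(m) = 0.091857 > 0 → root in [0.640625, 0.698562]
Midpoint of [0.640625, 0.698562] = 0.669594

0.669594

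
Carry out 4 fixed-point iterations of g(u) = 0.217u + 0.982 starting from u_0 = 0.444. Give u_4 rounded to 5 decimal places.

u_1 = g(0.444000) = 1.078348
u_2 = g(1.078348) = 1.216002
u_3 = g(1.216002) = 1.245872
u_4 = g(1.245872) = 1.252354

1.25235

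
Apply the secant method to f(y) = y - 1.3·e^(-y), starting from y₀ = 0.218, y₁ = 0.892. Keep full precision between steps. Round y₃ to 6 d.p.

f(y_0) = -0.827363, f(y_1) = 0.359214
y_2 = 0.892000 - (0.359214)·(0.892000 - 0.218000)/(0.359214 - (-0.827363)) = 0.687959; f(y_2) = 0.034578
y_3 = 0.687959 - (0.034578)·(0.687959 - 0.892000)/(0.034578 - (0.359214)) = 0.666226; f(y_3) = -0.001510

0.666226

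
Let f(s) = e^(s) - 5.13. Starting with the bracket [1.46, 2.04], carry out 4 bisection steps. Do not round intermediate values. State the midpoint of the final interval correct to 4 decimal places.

1.6231

f(1.460000) = -0.824040, f(2.040000) = 2.560609 (opposite signs)
step 1: m = 1.750000, f(m) = 0.624603 > 0 → root in [1.460000, 1.750000]
step 2: m = 1.605000, f(m) = -0.152140 < 0 → root in [1.605000, 1.750000]
step 3: m = 1.677500, f(m) = 0.222159 > 0 → root in [1.605000, 1.677500]
step 4: m = 1.641250, f(m) = 0.031618 > 0 → root in [1.605000, 1.641250]
Midpoint of [1.605000, 1.641250] = 1.623125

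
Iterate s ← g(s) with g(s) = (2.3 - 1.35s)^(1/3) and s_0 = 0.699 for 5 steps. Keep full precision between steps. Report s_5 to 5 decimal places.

s_1 = g(0.699000) = 1.106940
s_2 = g(1.106940) = 0.930491
s_3 = g(0.930491) = 1.014404
s_4 = g(1.014404) = 0.976294
s_5 = g(0.976294) = 0.993965

0.99396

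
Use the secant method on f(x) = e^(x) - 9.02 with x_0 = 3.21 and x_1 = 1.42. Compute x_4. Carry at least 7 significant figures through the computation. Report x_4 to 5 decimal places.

f(x_0) = 15.759086, f(x_1) = -4.882880
x_2 = 1.420000 - (-4.882880)·(1.420000 - 3.210000)/(-4.882880 - (15.759086)) = 1.843426; f(x_2) = -2.701850
x_3 = 1.843426 - (-2.701850)·(1.843426 - 1.420000)/(-2.701850 - (-4.882880)) = 2.367965; f(x_3) = 1.655648
x_4 = 2.367965 - (1.655648)·(2.367965 - 1.843426)/(1.655648 - (-2.701850)) = 2.168665; f(x_4) = -0.273403

2.16866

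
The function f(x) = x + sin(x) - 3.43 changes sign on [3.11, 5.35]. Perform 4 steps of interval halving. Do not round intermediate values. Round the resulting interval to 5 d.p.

f(3.110000) = -0.288413, f(5.350000) = 1.116480 (opposite signs)
step 1: m = 4.230000, f(m) = -0.085889 < 0 → root in [4.230000, 5.350000]
step 2: m = 4.790000, f(m) = 0.363010 > 0 → root in [4.230000, 4.790000]
step 3: m = 4.510000, f(m) = 0.100411 > 0 → root in [4.230000, 4.510000]
step 4: m = 4.370000, f(m) = -0.001955 < 0 → root in [4.370000, 4.510000]

[4.37000, 4.51000]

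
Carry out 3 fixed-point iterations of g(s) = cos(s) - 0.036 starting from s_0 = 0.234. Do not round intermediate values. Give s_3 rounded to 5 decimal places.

s_1 = g(0.234000) = 0.936747
s_2 = g(0.936747) = 0.556412
s_3 = g(0.556412) = 0.813155

0.81316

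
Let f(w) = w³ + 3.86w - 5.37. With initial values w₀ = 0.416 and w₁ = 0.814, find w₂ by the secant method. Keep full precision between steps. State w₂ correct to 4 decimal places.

Secant update: w_(k+1) = w_k − f(w_k)·(w_k − w_(k-1))/(f(w_k) − f(w_(k-1))).
f(w_0) = -3.692249, f(w_1) = -1.688607
w_2 = 0.814000 - (-1.688607)·(0.814000 - 0.416000)/(-1.688607 - (-3.692249)) = 1.149422; f(w_2) = 0.585352

1.1494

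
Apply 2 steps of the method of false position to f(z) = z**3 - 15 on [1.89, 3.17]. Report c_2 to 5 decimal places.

False-position update: c = (a·f(b) − b·f(a))/(f(b) − f(a)); replace the endpoint whose sign matches f(c).
f(1.890000) = -8.248731, f(3.170000) = 16.855013
step 1: c = 2.310590, f(c) = -2.664167 < 0 → new bracket [2.310590, 3.170000]
step 2: c = 2.427890, f(c) = -0.688433 < 0 → new bracket [2.427890, 3.170000]

2.42789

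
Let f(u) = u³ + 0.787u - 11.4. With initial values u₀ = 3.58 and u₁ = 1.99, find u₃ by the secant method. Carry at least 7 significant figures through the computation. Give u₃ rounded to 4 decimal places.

Secant update: u_(k+1) = u_k − f(u_k)·(u_k − u_(k-1))/(f(u_k) − f(u_(k-1))).
f(u_0) = 37.300172, f(u_1) = -1.953271
u_2 = 1.990000 - (-1.953271)·(1.990000 - 3.580000)/(-1.953271 - (37.300172)) = 2.069119; f(u_2) = -0.913178
u_3 = 2.069119 - (-0.913178)·(2.069119 - 1.990000)/(-0.913178 - (-1.953271)) = 2.138584; f(u_3) = 0.063969

2.1386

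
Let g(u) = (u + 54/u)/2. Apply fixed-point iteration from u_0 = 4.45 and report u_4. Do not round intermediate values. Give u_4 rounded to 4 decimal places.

u_1 = g(4.450000) = 8.292416
u_2 = g(8.292416) = 7.402195
u_3 = g(7.402195) = 7.348664
u_4 = g(7.348664) = 7.348469

7.3485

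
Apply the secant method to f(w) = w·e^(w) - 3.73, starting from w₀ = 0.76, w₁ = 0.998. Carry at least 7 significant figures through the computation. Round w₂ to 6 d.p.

f(w_0) = -2.104910, f(w_1) = -1.022575
w_2 = 0.998000 - (-1.022575)·(0.998000 - 0.760000)/(-1.022575 - (-2.104910)) = 1.222859; f(w_2) = 0.423913

1.222859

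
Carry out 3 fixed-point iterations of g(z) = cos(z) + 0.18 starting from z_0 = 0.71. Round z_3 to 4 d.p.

z_1 = g(0.710000) = 0.938362
z_2 = g(0.938362) = 0.771110
z_3 = g(0.771110) = 0.897137

0.8971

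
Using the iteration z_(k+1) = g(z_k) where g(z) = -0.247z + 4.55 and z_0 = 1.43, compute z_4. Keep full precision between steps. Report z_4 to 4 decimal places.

3.6405

z_1 = g(1.430000) = 4.196790
z_2 = g(4.196790) = 3.513393
z_3 = g(3.513393) = 3.682192
z_4 = g(3.682192) = 3.640499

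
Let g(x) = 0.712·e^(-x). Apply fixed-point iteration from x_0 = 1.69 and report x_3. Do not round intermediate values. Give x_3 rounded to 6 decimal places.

0.381357

x_1 = g(1.690000) = 0.131378
x_2 = g(0.131378) = 0.624343
x_3 = g(0.624343) = 0.381357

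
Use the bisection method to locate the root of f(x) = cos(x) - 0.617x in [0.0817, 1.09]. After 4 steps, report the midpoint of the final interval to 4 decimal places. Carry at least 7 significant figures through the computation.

0.9325

f(0.081700) = 0.946256, f(1.090000) = -0.210045 (opposite signs)
step 1: m = 0.585850, f(m) = 0.471773 > 0 → root in [0.585850, 1.090000]
step 2: m = 0.837925, f(m) = 0.152007 > 0 → root in [0.837925, 1.090000]
step 3: m = 0.963963, f(m) = -0.024495 < 0 → root in [0.837925, 0.963963]
step 4: m = 0.900944, f(m) = 0.064988 > 0 → root in [0.900944, 0.963963]
Midpoint of [0.900944, 0.963963] = 0.932453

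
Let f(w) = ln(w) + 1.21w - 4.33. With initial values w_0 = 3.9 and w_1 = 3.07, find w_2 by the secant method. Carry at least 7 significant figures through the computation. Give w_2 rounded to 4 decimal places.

f(w_0) = 1.749977, f(w_1) = 0.506378
w_2 = 3.070000 - (0.506378)·(3.070000 - 3.900000)/(0.506378 - (1.749977)) = 2.732035; f(w_2) = -0.019191

2.7320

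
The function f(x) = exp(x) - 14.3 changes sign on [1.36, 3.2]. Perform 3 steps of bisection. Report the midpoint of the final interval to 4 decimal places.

f(1.360000) = -10.403807, f(3.200000) = 10.232530 (opposite signs)
step 1: m = 2.280000, f(m) = -4.523320 < 0 → root in [2.280000, 3.200000]
step 2: m = 2.740000, f(m) = 1.186985 > 0 → root in [2.280000, 2.740000]
step 3: m = 2.510000, f(m) = -1.995070 < 0 → root in [2.510000, 2.740000]
Midpoint of [2.510000, 2.740000] = 2.625000

2.6250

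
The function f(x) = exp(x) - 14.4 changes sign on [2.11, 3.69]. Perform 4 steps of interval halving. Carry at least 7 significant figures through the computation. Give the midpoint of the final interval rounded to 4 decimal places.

f(2.110000) = -6.151759, f(3.690000) = 25.644847 (opposite signs)
step 1: m = 2.900000, f(m) = 3.774145 > 0 → root in [2.110000, 2.900000]
step 2: m = 2.505000, f(m) = -2.156441 < 0 → root in [2.505000, 2.900000]
step 3: m = 2.702500, f(m) = 0.516978 > 0 → root in [2.505000, 2.702500]
step 4: m = 2.603750, f(m) = -0.885678 < 0 → root in [2.603750, 2.702500]
Midpoint of [2.603750, 2.702500] = 2.653125

2.6531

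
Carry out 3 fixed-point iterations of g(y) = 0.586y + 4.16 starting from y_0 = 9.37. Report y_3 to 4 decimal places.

y_1 = g(9.370000) = 9.650820
y_2 = g(9.650820) = 9.815381
y_3 = g(9.815381) = 9.911813

9.9118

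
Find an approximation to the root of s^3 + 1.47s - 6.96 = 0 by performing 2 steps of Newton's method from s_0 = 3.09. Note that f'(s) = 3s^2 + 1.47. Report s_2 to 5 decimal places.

1.76375

Newton update: s ← s − f(s)/f'(s).
s_0 = 3.090000: f = 27.085929, f' = 30.114300 → s_1 = 3.090000 - (27.085929)/(30.114300) = 2.190563
s_1 = 2.190563: f = 6.771682, f' = 15.865693 → s_2 = 2.190563 - (6.771682)/(15.865693) = 1.763750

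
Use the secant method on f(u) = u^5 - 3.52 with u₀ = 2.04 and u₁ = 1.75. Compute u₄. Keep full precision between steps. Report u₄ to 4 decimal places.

1.3238

f(u_0) = 31.810586, f(u_1) = 12.893086
u_2 = 1.750000 - (12.893086)·(1.750000 - 2.040000)/(12.893086 - (31.810586)) = 1.552353; f(u_2) = 5.494712
u_3 = 1.552353 - (5.494712)·(1.552353 - 1.750000)/(5.494712 - (12.893086)) = 1.405561; f(u_3) = 1.965917
u_4 = 1.405561 - (1.965917)·(1.405561 - 1.552353)/(1.965917 - (5.494712)) = 1.323783; f(u_4) = 0.545221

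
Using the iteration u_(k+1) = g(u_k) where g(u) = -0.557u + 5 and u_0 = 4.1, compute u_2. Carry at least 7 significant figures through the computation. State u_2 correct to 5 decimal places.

3.48702

u_1 = g(4.100000) = 2.716300
u_2 = g(2.716300) = 3.487021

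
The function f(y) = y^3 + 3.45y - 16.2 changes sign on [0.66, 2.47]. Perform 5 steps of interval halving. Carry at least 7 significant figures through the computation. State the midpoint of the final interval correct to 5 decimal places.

f(0.660000) = -13.635504, f(2.470000) = 7.390723 (opposite signs)
step 1: m = 1.565000, f(m) = -6.967713 < 0 → root in [1.565000, 2.470000]
step 2: m = 2.017500, f(m) = -1.027782 < 0 → root in [2.017500, 2.470000]
step 3: m = 2.243750, f(m) = 2.836904 > 0 → root in [2.017500, 2.243750]
step 4: m = 2.130625, f(m) = 0.822762 > 0 → root in [2.017500, 2.130625]
step 5: m = 2.074063, f(m) = -0.122417 < 0 → root in [2.074063, 2.130625]
Midpoint of [2.074063, 2.130625] = 2.102344

2.10234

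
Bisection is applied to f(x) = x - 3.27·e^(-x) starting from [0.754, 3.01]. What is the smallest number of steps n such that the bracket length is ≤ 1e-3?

Initial width b − a = 3.01 − 0.754 = 2.256000.
After n steps the width is (b−a)/2^n; need (b−a)/2^n ≤ 1e-3.
So n ≥ log₂(2.256000/1e-3) = log₂(2256.0000) ≈ 11.1396.
Hence n = 12.

12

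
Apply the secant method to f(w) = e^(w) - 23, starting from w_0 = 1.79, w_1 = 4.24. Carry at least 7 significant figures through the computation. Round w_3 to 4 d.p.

Secant update: w_(k+1) = w_k − f(w_k)·(w_k − w_(k-1))/(f(w_k) − f(w_(k-1))).
f(w_0) = -17.010548, f(w_1) = 46.407852
w_2 = 4.240000 - (46.407852)·(4.240000 - 1.790000)/(46.407852 - (-17.010548)) = 2.447157; f(w_2) = -11.444553
w_3 = 2.447157 - (-11.444553)·(2.447157 - 4.240000)/(-11.444553 - (46.407852)) = 2.801823; f(w_3) = -6.525346

2.8018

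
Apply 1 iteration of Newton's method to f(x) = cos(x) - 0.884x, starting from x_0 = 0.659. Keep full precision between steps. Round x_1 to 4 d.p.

0.7980

f'(x) = -sin(x) - 0.884
x_0 = 0.659000: f = 0.208049, f' = -1.496327 → x_1 = 0.659000 - (0.208049)/(-1.496327) = 0.798040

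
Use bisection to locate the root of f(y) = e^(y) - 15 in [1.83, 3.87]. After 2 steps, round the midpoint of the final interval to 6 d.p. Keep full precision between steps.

f(1.830000) = -8.766113, f(3.870000) = 32.942386 (opposite signs)
step 1: m = 2.850000, f(m) = 2.287782 > 0 → root in [1.830000, 2.850000]
step 2: m = 2.340000, f(m) = -4.618763 < 0 → root in [2.340000, 2.850000]
Midpoint of [2.340000, 2.850000] = 2.595000

2.595000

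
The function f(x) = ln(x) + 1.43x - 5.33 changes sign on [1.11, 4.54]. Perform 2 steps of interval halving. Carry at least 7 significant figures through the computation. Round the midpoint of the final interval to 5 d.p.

f(1.110000) = -3.638340, f(4.540000) = 2.675127 (opposite signs)
step 1: m = 2.825000, f(m) = -0.251742 < 0 → root in [2.825000, 4.540000]
step 2: m = 3.682500, f(m) = 1.239567 > 0 → root in [2.825000, 3.682500]
Midpoint of [2.825000, 3.682500] = 3.253750

3.25375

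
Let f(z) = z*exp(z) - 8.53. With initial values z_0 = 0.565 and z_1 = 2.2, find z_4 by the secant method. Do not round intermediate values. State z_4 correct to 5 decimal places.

1.69798

f(z_0) = -7.535912, f(z_1) = 11.325030
z_2 = 2.200000 - (11.325030)·(2.200000 - 0.565000)/(11.325030 - (-7.535912)) = 1.218266; f(z_2) = -4.410652
z_3 = 1.218266 - (-4.410652)·(1.218266 - 2.200000)/(-4.410652 - (11.325030)) = 1.493442; f(z_3) = -1.880602
z_4 = 1.493442 - (-1.880602)·(1.493442 - 1.218266)/(-1.880602 - (-4.410652)) = 1.697983; f(z_4) = 0.745937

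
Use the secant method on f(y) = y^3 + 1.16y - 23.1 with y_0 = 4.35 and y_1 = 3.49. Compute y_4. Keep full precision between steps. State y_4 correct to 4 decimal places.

f(y_0) = 64.258875, f(y_1) = 23.456949
y_2 = 3.490000 - (23.456949)·(3.490000 - 4.350000)/(23.456949 - (64.258875)) = 2.995588; f(y_2) = 7.255923
y_3 = 2.995588 - (7.255923)·(2.995588 - 3.490000)/(7.255923 - (23.456949)) = 2.774156; f(y_3) = 1.467766
y_4 = 2.774156 - (1.467766)·(2.774156 - 2.995588)/(1.467766 - (7.255923)) = 2.718005; f(y_4) = 0.132294

2.7180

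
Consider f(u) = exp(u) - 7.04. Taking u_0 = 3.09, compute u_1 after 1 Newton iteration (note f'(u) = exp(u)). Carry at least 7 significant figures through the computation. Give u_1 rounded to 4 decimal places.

2.4103

u_0 = 3.090000: f = 14.937078, f' = 21.977078 → u_1 = 3.090000 - (14.937078)/(21.977078) = 2.410334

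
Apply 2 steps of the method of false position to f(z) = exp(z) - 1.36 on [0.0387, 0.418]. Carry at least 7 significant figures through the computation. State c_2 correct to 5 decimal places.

0.30666

False-position update: c = (a·f(b) − b·f(a))/(f(b) − f(a)); replace the endpoint whose sign matches f(c).
f(0.038700) = -0.320541, f(0.418000) = 0.158921
step 1: c = 0.292279, f(c) = -0.020524 < 0 → new bracket [0.292279, 0.418000]
step 2: c = 0.306658, f(c) = -0.001124 < 0 → new bracket [0.306658, 0.418000]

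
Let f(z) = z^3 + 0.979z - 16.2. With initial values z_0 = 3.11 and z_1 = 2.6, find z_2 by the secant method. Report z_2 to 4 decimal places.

f(z_0) = 16.924921, f(z_1) = 3.921400
z_2 = 2.600000 - (3.921400)·(2.600000 - 3.110000)/(3.921400 - (16.924921)) = 2.446202; f(z_2) = 0.832672

2.4462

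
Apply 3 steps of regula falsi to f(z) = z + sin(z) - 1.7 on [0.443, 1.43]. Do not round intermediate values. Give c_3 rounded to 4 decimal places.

0.9108

False-position update: c = (a·f(b) − b·f(a))/(f(b) − f(a)); replace the endpoint whose sign matches f(c).
f(0.443000) = -0.828348, f(1.430000) = 0.720105
step 1: c = 0.970998, f(c) = 0.096447 > 0 → new bracket [0.443000, 0.970998]
step 2: c = 0.915933, f(c) = 0.009064 > 0 → new bracket [0.443000, 0.915933]
step 3: c = 0.910814, f(c) = 0.000817 > 0 → new bracket [0.443000, 0.910814]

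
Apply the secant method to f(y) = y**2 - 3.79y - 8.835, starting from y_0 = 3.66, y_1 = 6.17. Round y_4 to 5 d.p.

5.42075

f(y_0) = -9.310800, f(y_1) = 5.849600
y_2 = 6.170000 - (5.849600)·(6.170000 - 3.660000)/(5.849600 - (-9.310800)) = 5.201523; f(y_2) = -1.492929
y_3 = 5.201523 - (-1.492929)·(5.201523 - 6.170000)/(-1.492929 - (5.849600)) = 5.398440; f(y_3) = -0.151933
y_4 = 5.398440 - (-0.151933)·(5.398440 - 5.201523)/(-0.151933 - (-1.492929)) = 5.420750; f(y_4) = 0.004891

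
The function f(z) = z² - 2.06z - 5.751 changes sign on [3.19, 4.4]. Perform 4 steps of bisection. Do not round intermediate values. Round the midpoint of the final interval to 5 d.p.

f(3.190000) = -2.146300, f(4.400000) = 4.545000 (opposite signs)
step 1: m = 3.795000, f(m) = 0.833325 > 0 → root in [3.190000, 3.795000]
step 2: m = 3.492500, f(m) = -0.747994 < 0 → root in [3.492500, 3.795000]
step 3: m = 3.643750, f(m) = 0.019789 > 0 → root in [3.492500, 3.643750]
step 4: m = 3.568125, f(m) = -0.369821 < 0 → root in [3.568125, 3.643750]
Midpoint of [3.568125, 3.643750] = 3.605937

3.60594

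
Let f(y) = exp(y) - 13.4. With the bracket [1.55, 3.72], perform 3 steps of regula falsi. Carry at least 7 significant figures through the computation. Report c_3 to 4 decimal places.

2.4743

f(1.550000) = -8.688530, f(3.720000) = 27.864394
step 1: c = 2.065803, f(c) = -5.508367 < 0 → new bracket [2.065803, 3.720000]
step 2: c = 2.338838, f(c) = -3.030821 < 0 → new bracket [2.338838, 3.720000]
step 3: c = 2.474330, f(c) = -1.526253 < 0 → new bracket [2.474330, 3.720000]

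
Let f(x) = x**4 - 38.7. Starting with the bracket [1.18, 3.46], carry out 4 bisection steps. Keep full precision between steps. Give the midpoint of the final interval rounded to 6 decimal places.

f(1.180000) = -36.761222, f(3.460000) = 104.619207 (opposite signs)
step 1: m = 2.320000, f(m) = -9.729770 < 0 → root in [2.320000, 3.460000]
step 2: m = 2.890000, f(m) = 31.057574 > 0 → root in [2.320000, 2.890000]
step 3: m = 2.605000, f(m) = 7.350135 > 0 → root in [2.320000, 2.605000]
step 4: m = 2.462500, f(m) = -1.929041 < 0 → root in [2.462500, 2.605000]
Midpoint of [2.462500, 2.605000] = 2.533750

2.533750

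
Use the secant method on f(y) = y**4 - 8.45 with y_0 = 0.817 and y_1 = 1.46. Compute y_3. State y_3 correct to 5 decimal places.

1.63200

Secant update: y_(k+1) = y_k − f(y_k)·(y_k − y_(k-1))/(f(y_k) − f(y_(k-1))).
f(y_0) = -8.004458, f(y_1) = -3.906281
y_2 = 1.460000 - (-3.906281)·(1.460000 - 0.817000)/(-3.906281 - (-8.004458)) = 2.072892; f(y_2) = 10.013180
y_3 = 2.072892 - (10.013180)·(2.072892 - 1.460000)/(10.013180 - (-3.906281)) = 1.631999; f(y_3) = -1.356197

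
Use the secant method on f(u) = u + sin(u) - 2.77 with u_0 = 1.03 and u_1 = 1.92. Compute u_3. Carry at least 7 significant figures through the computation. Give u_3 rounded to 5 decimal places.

Secant update: u_(k+1) = u_k − f(u_k)·(u_k − u_(k-1))/(f(u_k) − f(u_(k-1))).
f(u_0) = -0.882701, f(u_1) = 0.089645
u_2 = 1.920000 - (0.089645)·(1.920000 - 1.030000)/(0.089645 - (-0.882701)) = 1.837946; f(u_2) = 0.032474
u_3 = 1.837946 - (0.032474)·(1.837946 - 1.920000)/(0.032474 - (0.089645)) = 1.791340; f(u_3) = -0.002881

1.79134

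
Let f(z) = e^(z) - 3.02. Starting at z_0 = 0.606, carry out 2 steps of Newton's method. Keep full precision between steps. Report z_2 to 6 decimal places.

f'(z) = e^(z)
z_0 = 0.606000: f = -1.186916, f' = 1.833084 → z_1 = 0.606000 - (-1.186916)/(1.833084) = 1.253496
z_1 = 1.253496: f = 0.482568, f' = 3.502568 → z_2 = 1.253496 - (0.482568)/(3.502568) = 1.115721

1.115721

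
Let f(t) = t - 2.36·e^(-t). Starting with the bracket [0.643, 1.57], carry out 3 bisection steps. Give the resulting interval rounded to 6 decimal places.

f(0.643000) = -0.597682, f(1.570000) = 1.079013 (opposite signs)
step 1: m = 1.106500, f(m) = 0.326014 > 0 → root in [0.643000, 1.106500]
step 2: m = 0.874750, f(m) = -0.109290 < 0 → root in [0.874750, 1.106500]
step 3: m = 0.990625, f(m) = 0.114252 > 0 → root in [0.874750, 0.990625]

[0.874750, 0.990625]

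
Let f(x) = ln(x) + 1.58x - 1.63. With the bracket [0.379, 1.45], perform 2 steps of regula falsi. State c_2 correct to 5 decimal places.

1.03105

f(0.379000) = -2.001399, f(1.450000) = 1.032564
step 1: c = 1.085501, f(c) = 0.167134 > 0 → new bracket [0.379000, 1.085501]
step 2: c = 1.031050, f(c) = 0.029636 > 0 → new bracket [0.379000, 1.031050]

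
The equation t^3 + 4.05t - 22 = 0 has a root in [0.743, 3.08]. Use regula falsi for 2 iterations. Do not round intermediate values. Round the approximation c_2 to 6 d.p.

2.217996

False-position update: c = (a·f(b) − b·f(a))/(f(b) − f(a)); replace the endpoint whose sign matches f(c).
f(0.743000) = -18.580678, f(3.080000) = 19.692112
step 1: c = 1.877567, f(c) = -7.776946 < 0 → new bracket [1.877567, 3.080000]
step 2: c = 2.217996, f(c) = -2.105676 < 0 → new bracket [2.217996, 3.080000]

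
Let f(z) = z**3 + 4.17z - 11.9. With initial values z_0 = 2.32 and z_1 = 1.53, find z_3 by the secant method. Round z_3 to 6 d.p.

1.694480

Secant update: z_(k+1) = z_k − f(z_k)·(z_k − z_(k-1))/(f(z_k) − f(z_(k-1))).
f(z_0) = 10.261568, f(z_1) = -1.938323
z_2 = 1.530000 - (-1.938323)·(1.530000 - 2.320000)/(-1.938323 - (10.261568)) = 1.655515; f(z_2) = -0.459177
z_3 = 1.655515 - (-0.459177)·(1.655515 - 1.530000)/(-0.459177 - (-1.938323)) = 1.694480; f(z_3) = 0.031275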